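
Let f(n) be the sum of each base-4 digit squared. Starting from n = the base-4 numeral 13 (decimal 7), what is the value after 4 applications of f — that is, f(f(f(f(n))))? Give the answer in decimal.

1

7 = (1,3)_4 → 1² + 3² = 10
10 = (2,2)_4 → 2² + 2² = 8
8 = (2,0)_4 → 2² + 0² = 4
4 = (1,0)_4 → 1² + 0² = 1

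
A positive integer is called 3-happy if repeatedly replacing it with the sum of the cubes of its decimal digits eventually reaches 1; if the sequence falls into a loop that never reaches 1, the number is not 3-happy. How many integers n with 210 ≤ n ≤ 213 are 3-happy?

1

210: 210 → 9 → 729 → 1080 → 513 → 153 → 153  (repeats 153)
211: 211 → 10 → 1  (reaches 1)
212: 212 → 17 → 344 → 155 → 251 → 134 → 92 → 737 → 713 → 371 → 371  (repeats 371)
213: 213 → 36 → 243 → 99 → 1458 → 702 → 351 → 153 → 153  (repeats 153)
3-happy: 211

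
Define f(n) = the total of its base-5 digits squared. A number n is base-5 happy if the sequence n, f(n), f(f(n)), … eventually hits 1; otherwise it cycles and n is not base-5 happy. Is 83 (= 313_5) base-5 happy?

base-5 happy

83 = (3,1,3)_5 → 19
19 = (3,4)_5 → 25
25 = (1,0,0)_5 → 1  — reached 1.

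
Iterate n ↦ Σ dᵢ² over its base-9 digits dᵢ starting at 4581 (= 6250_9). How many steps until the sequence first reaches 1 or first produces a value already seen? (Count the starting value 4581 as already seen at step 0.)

4581 = (6,2,5,0)_9 → 6² + 2² + 5² + 0² = 36 + 4 + 25 + 0 = 65
65 = (7,2)_9 → 7² + 2² = 49 + 4 = 53
53 = (5,8)_9 → 5² + 8² = 25 + 64 = 89
89 = (1,0,8)_9 → 1² + 0² + 8² = 1 + 0 + 64 = 65  — 65 repeats.
That took 4 steps.

4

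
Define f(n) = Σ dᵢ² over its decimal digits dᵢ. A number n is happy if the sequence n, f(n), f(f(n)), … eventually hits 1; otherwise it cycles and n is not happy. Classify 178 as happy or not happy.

178 → 114
114 → 18
18 → 65
65 → 61
61 → 37
37 → 58
58 → 89
89 → 145
145 → 42
42 → 20
20 → 4
4 → 16
16 → 37  — 37 already seen; the sequence cycles without reaching 1.

not happy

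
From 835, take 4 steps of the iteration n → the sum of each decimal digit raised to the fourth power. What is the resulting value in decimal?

835 → 4802
4802 → 4368
4368 → 5729
5729 → 9603

9603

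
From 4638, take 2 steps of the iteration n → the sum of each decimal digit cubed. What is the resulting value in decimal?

1242

4638 → 4³ + 6³ + 3³ + 8³ = 819
819 → 8³ + 1³ + 9³ = 1242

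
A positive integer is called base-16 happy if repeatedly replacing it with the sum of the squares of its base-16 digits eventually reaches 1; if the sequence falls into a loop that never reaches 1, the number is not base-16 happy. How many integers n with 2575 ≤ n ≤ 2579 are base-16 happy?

2575: 2575 → 325 → 42 → 104 → 100 → 52 → 25 → 82 → 29 → 170 → 200 → 208 → 169 → 181 → 146 → 85 → 50 → 13 → 169  — not base-16 happy
2576: 2576 → 101 → 61 → 178 → 125 → 218 → 269 → 170 → 200 → 208 → 169 → 181 → 146 → 85 → 50 → 13 → 169  — not base-16 happy
2577: 2577 → 102 → 72 → 80 → 25 → 82 → 29 → 170 → 200 → 208 → 169 → 181 → 146 → 85 → 50 → 13 → 169  — not base-16 happy
2578: 2578 → 105 → 117 → 74 → 116 → 65 → 17 → 2 → 4 → 16 → 1  — base-16 happy
2579: 2579 → 110 → 232 → 260 → 17 → 2 → 4 → 16 → 1  — base-16 happy
base-16 happy: 2578, 2579

2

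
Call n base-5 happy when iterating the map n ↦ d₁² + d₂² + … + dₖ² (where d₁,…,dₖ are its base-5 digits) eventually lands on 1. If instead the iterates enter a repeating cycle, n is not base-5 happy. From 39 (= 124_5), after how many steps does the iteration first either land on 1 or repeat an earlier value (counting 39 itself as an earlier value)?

39 = (1,2,4)_5 → 1² + 2² + 4² = 1 + 4 + 16 = 21
21 = (4,1)_5 → 4² + 1² = 16 + 1 = 17
17 = (3,2)_5 → 3² + 2² = 9 + 4 = 13
13 = (2,3)_5 → 2² + 3² = 4 + 9 = 13  — 13 repeats.
That took 4 steps.

4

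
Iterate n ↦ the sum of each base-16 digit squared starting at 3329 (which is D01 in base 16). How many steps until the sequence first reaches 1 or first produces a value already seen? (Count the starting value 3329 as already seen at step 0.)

10

3329 = (13,0,1)_16 → 13² + 0² + 1² = 169 + 0 + 1 = 170
170 = (10,10)_16 → 10² + 10² = 100 + 100 = 200
200 = (12,8)_16 → 12² + 8² = 144 + 64 = 208
208 = (13,0)_16 → 13² + 0² = 169 + 0 = 169
169 = (10,9)_16 → 10² + 9² = 100 + 81 = 181
181 = (11,5)_16 → 11² + 5² = 121 + 25 = 146
146 = (9,2)_16 → 9² + 2² = 81 + 4 = 85
85 = (5,5)_16 → 5² + 5² = 25 + 25 = 50
50 = (3,2)_16 → 3² + 2² = 9 + 4 = 13
13 = (13)_16 → 13² = 169  — 169 repeats.
That took 10 steps.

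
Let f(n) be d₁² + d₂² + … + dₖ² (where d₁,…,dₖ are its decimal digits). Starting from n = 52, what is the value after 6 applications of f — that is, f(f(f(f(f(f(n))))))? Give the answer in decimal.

52 → 5² + 2² = 25 + 4 = 29
29 → 2² + 9² = 4 + 81 = 85
85 → 8² + 5² = 64 + 25 = 89
89 → 8² + 9² = 64 + 81 = 145
145 → 1² + 4² + 5² = 1 + 16 + 25 = 42
42 → 4² + 2² = 16 + 4 = 20

20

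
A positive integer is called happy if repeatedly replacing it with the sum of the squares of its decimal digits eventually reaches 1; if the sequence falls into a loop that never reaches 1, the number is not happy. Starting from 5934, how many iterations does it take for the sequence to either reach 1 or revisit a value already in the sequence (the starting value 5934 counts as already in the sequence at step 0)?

12

5934 → 5² + 9² + 3² + 4² = 25 + 81 + 9 + 16 = 131
131 → 1² + 3² + 1² = 1 + 9 + 1 = 11
11 → 1² + 1² = 1 + 1 = 2
2 → 2² = 4
4 → 4² = 16
16 → 1² + 6² = 1 + 36 = 37
37 → 3² + 7² = 9 + 49 = 58
58 → 5² + 8² = 25 + 64 = 89
89 → 8² + 9² = 64 + 81 = 145
145 → 1² + 4² + 5² = 1 + 16 + 25 = 42
42 → 4² + 2² = 16 + 4 = 20
20 → 2² + 0² = 4 + 0 = 4  — 4 repeats.
That took 12 steps.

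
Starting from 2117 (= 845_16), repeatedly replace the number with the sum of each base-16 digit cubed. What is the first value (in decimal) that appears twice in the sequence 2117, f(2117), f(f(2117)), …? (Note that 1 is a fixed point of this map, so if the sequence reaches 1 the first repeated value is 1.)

2729

2117 = (8,4,5)_16 → 8³ + 4³ + 5³ = 512 + 64 + 125 = 701
701 = (2,11,13)_16 → 2³ + 11³ + 13³ = 8 + 1331 + 2197 = 3536
3536 = (13,13,0)_16 → 13³ + 13³ + 0³ = 2197 + 2197 + 0 = 4394
4394 = (1,1,2,10)_16 → 1³ + 1³ + 2³ + 10³ = 1 + 1 + 8 + 1000 = 1010
1010 = (3,15,2)_16 → 3³ + 15³ + 2³ = 27 + 3375 + 8 = 3410
3410 = (13,5,2)_16 → 13³ + 5³ + 2³ = 2197 + 125 + 8 = 2330
2330 = (9,1,10)_16 → 9³ + 1³ + 10³ = 729 + 1 + 1000 = 1730
1730 = (6,12,2)_16 → 6³ + 12³ + 2³ = 216 + 1728 + 8 = 1952
1952 = (7,10,0)_16 → 7³ + 10³ + 0³ = 343 + 1000 + 0 = 1343
1343 = (5,3,15)_16 → 5³ + 3³ + 15³ = 125 + 27 + 3375 = 3527
3527 = (13,12,7)_16 → 13³ + 12³ + 7³ = 2197 + 1728 + 343 = 4268
4268 = (1,0,10,12)_16 → 1³ + 0³ + 10³ + 12³ = 1 + 0 + 1000 + 1728 = 2729
2729 = (10,10,9)_16 → 10³ + 10³ + 9³ = 1000 + 1000 + 729 = 2729  — 2729 already appeared earlier.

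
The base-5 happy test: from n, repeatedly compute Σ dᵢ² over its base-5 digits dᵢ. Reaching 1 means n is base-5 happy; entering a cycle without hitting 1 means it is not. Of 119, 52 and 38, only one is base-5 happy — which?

119: 119 → 41 → 11 → 5 → 1  — reaches 1 (base-5 happy)
52: 52 → 8 → 10 → 4 → 16 → 10  — repeats 10 (not base-5 happy)
38: 38 → 14 → 20 → 16 → 10 → 4 → 16  — repeats 16 (not base-5 happy)

119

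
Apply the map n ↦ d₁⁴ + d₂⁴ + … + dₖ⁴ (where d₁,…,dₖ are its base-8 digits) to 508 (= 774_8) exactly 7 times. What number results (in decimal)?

508 = (7,7,4)_8 → 7⁴ + 7⁴ + 4⁴ = 2401 + 2401 + 256 = 5058
5058 = (1,1,7,0,2)_8 → 1⁴ + 1⁴ + 7⁴ + 0⁴ + 2⁴ = 1 + 1 + 2401 + 0 + 16 = 2419
2419 = (4,5,6,3)_8 → 4⁴ + 5⁴ + 6⁴ + 3⁴ = 256 + 625 + 1296 + 81 = 2258
2258 = (4,3,2,2)_8 → 4⁴ + 3⁴ + 2⁴ + 2⁴ = 256 + 81 + 16 + 16 = 369
369 = (5,6,1)_8 → 5⁴ + 6⁴ + 1⁴ = 625 + 1296 + 1 = 1922
1922 = (3,6,0,2)_8 → 3⁴ + 6⁴ + 0⁴ + 2⁴ = 81 + 1296 + 0 + 16 = 1393
1393 = (2,5,6,1)_8 → 2⁴ + 5⁴ + 6⁴ + 1⁴ = 16 + 625 + 1296 + 1 = 1938

1938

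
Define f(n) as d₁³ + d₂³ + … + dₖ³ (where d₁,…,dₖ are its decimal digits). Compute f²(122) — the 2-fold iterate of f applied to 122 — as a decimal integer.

344

122 → 17
17 → 344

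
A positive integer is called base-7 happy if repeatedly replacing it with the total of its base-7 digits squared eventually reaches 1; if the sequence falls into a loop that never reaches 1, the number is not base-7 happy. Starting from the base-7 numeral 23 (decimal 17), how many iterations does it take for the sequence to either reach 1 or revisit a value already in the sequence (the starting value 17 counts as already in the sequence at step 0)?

17 = (2,3)_7 → 13
13 = (1,6)_7 → 37
37 = (5,2)_7 → 29
29 = (4,1)_7 → 17  — 17 repeats.
That took 4 steps.

4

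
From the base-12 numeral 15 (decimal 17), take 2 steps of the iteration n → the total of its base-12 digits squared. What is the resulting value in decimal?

8

17 = (1,5)_12 → 1² + 5² = 26
26 = (2,2)_12 → 2² + 2² = 8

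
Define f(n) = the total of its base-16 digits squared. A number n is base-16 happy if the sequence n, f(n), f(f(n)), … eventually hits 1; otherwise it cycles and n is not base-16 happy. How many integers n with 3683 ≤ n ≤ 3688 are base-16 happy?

3

3683: 3683 → 241 → 226 → 200 → 208 → 169 → 181 → 146 → 85 → 50 → 13 → 169  — not base-16 happy
3684: 3684 → 248 → 289 → 6 → 36 → 20 → 17 → 2 → 4 → 16 → 1  — base-16 happy
3685: 3685 → 257 → 2 → 4 → 16 → 1  — base-16 happy
3686: 3686 → 268 → 145 → 82 → 29 → 170 → 200 → 208 → 169 → 181 → 146 → 85 → 50 → 13 → 169  — not base-16 happy
3687: 3687 → 281 → 83 → 34 → 8 → 64 → 16 → 1  — base-16 happy
3688: 3688 → 296 → 69 → 41 → 85 → 50 → 13 → 169 → 181 → 146 → 85  — not base-16 happy
base-16 happy: 3684, 3685, 3687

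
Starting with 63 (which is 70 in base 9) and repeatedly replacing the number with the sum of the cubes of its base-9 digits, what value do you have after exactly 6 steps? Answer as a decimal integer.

63 = (7,0)_9 → 7³ + 0³ = 343 + 0 = 343
343 = (4,2,1)_9 → 4³ + 2³ + 1³ = 64 + 8 + 1 = 73
73 = (8,1)_9 → 8³ + 1³ = 512 + 1 = 513
513 = (6,3,0)_9 → 6³ + 3³ + 0³ = 216 + 27 + 0 = 243
243 = (3,0,0)_9 → 3³ + 0³ + 0³ = 27 + 0 + 0 = 27
27 = (3,0)_9 → 3³ + 0³ = 27 + 0 = 27

27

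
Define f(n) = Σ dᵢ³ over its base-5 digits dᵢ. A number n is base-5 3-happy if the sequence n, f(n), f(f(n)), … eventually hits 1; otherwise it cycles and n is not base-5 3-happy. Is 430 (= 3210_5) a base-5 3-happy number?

430 = (3,2,1,0)_5 → 3³ + 2³ + 1³ + 0³ = 36
36 = (1,2,1)_5 → 1³ + 2³ + 1³ = 10
10 = (2,0)_5 → 2³ + 0³ = 8
8 = (1,3)_5 → 1³ + 3³ = 28
28 = (1,0,3)_5 → 1³ + 0³ + 3³ = 28  — 28 already seen; the sequence cycles without reaching 1.

not base-5 3-happy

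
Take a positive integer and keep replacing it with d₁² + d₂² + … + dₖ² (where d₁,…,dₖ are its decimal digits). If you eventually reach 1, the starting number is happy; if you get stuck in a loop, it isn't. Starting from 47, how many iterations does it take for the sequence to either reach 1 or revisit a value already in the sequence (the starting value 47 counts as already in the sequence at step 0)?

11

47 → 4² + 7² = 16 + 49 = 65
65 → 6² + 5² = 36 + 25 = 61
61 → 6² + 1² = 36 + 1 = 37
37 → 3² + 7² = 9 + 49 = 58
58 → 5² + 8² = 25 + 64 = 89
89 → 8² + 9² = 64 + 81 = 145
145 → 1² + 4² + 5² = 1 + 16 + 25 = 42
42 → 4² + 2² = 16 + 4 = 20
20 → 2² + 0² = 4 + 0 = 4
4 → 4² = 16
16 → 1² + 6² = 1 + 36 = 37  — 37 repeats.
That took 11 steps.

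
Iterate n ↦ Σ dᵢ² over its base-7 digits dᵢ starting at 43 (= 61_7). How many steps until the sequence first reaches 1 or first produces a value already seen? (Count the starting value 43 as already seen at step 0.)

5

43 = (6,1)_7 → 6² + 1² = 37
37 = (5,2)_7 → 5² + 2² = 29
29 = (4,1)_7 → 4² + 1² = 17
17 = (2,3)_7 → 2² + 3² = 13
13 = (1,6)_7 → 1² + 6² = 37  — 37 repeats.
That took 5 steps.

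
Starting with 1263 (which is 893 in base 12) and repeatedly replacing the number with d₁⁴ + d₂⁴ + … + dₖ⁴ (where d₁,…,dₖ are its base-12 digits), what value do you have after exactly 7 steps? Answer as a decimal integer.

17042

1263 = (8,9,3)_12 → 8⁴ + 9⁴ + 3⁴ = 4096 + 6561 + 81 = 10738
10738 = (6,2,6,10)_12 → 6⁴ + 2⁴ + 6⁴ + 10⁴ = 1296 + 16 + 1296 + 10000 = 12608
12608 = (7,3,6,8)_12 → 7⁴ + 3⁴ + 6⁴ + 8⁴ = 2401 + 81 + 1296 + 4096 = 7874
7874 = (4,6,8,2)_12 → 4⁴ + 6⁴ + 8⁴ + 2⁴ = 256 + 1296 + 4096 + 16 = 5664
5664 = (3,3,4,0)_12 → 3⁴ + 3⁴ + 4⁴ + 0⁴ = 81 + 81 + 256 + 0 = 418
418 = (2,10,10)_12 → 2⁴ + 10⁴ + 10⁴ = 16 + 10000 + 10000 = 20016
20016 = (11,7,0,0)_12 → 11⁴ + 7⁴ + 0⁴ + 0⁴ = 14641 + 2401 + 0 + 0 = 17042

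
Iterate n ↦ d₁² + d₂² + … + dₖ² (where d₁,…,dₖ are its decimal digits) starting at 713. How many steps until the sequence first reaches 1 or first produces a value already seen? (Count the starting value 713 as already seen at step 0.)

11

713 → 7² + 1² + 3² = 49 + 1 + 9 = 59
59 → 5² + 9² = 25 + 81 = 106
106 → 1² + 0² + 6² = 1 + 0 + 36 = 37
37 → 3² + 7² = 9 + 49 = 58
58 → 5² + 8² = 25 + 64 = 89
89 → 8² + 9² = 64 + 81 = 145
145 → 1² + 4² + 5² = 1 + 16 + 25 = 42
42 → 4² + 2² = 16 + 4 = 20
20 → 2² + 0² = 4 + 0 = 4
4 → 4² = 16
16 → 1² + 6² = 1 + 36 = 37  — 37 repeats.
That took 11 steps.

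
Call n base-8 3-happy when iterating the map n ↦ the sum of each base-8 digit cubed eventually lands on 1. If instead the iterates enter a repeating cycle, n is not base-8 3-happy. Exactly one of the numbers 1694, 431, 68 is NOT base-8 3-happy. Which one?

1694: 1694 → 278 → 288 → 128 → 8 → 1  — reaches 1 (base-8 3-happy)
431: 431 → 684 → 198 → 243 → 270 → 281 → 92 → 92  — repeats 92 (not base-8 3-happy)
68: 68 → 65 → 2 → 8 → 1  — reaches 1 (base-8 3-happy)

431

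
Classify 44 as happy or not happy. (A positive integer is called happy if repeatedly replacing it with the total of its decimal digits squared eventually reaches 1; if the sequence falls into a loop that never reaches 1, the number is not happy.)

happy

44 → 4² + 4² = 32
32 → 3² + 2² = 13
13 → 1² + 3² = 10
10 → 1² + 0² = 1  — reached 1.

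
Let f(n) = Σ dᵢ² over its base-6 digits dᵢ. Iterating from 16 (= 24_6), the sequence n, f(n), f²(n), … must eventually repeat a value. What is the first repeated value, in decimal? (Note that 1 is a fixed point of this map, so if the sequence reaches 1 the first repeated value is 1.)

20

16 = (2,4)_6 → 2² + 4² = 20
20 = (3,2)_6 → 3² + 2² = 13
13 = (2,1)_6 → 2² + 1² = 5
5 = (5)_6 → 5² = 25
25 = (4,1)_6 → 4² + 1² = 17
17 = (2,5)_6 → 2² + 5² = 29
29 = (4,5)_6 → 4² + 5² = 41
41 = (1,0,5)_6 → 1² + 0² + 5² = 26
26 = (4,2)_6 → 4² + 2² = 20  — 20 already appeared earlier.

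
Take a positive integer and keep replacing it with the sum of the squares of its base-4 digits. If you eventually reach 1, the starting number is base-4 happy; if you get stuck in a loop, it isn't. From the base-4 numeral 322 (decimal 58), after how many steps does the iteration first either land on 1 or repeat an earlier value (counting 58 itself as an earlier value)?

58 = (3,2,2)_4 → 17
17 = (1,0,1)_4 → 2
2 = (2)_4 → 4
4 = (1,0)_4 → 1  — reached 1.
That took 4 steps.

4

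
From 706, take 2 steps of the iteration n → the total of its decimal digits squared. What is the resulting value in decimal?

706 → 7² + 0² + 6² = 49 + 0 + 36 = 85
85 → 8² + 5² = 64 + 25 = 89

89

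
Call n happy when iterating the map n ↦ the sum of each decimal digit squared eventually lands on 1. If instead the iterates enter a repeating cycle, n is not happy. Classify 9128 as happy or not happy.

not happy

9128 → 9² + 1² + 2² + 8² = 81 + 1 + 4 + 64 = 150
150 → 1² + 5² + 0² = 1 + 25 + 0 = 26
26 → 2² + 6² = 4 + 36 = 40
40 → 4² + 0² = 16 + 0 = 16
16 → 1² + 6² = 1 + 36 = 37
37 → 3² + 7² = 9 + 49 = 58
58 → 5² + 8² = 25 + 64 = 89
89 → 8² + 9² = 64 + 81 = 145
145 → 1² + 4² + 5² = 1 + 16 + 25 = 42
42 → 4² + 2² = 16 + 4 = 20
20 → 2² + 0² = 4 + 0 = 4
4 → 4² = 16  — 16 already seen; the sequence cycles without reaching 1.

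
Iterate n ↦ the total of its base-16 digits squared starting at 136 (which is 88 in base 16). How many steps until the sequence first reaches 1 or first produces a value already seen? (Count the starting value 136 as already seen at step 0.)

136 = (8,8)_16 → 8² + 8² = 128
128 = (8,0)_16 → 8² + 0² = 64
64 = (4,0)_16 → 4² + 0² = 16
16 = (1,0)_16 → 1² + 0² = 1  — reached 1.
That took 4 steps.

4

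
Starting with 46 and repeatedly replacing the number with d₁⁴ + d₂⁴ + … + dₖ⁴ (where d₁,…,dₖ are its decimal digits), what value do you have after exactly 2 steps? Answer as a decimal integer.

1267

46 → 4⁴ + 6⁴ = 256 + 1296 = 1552
1552 → 1⁴ + 5⁴ + 5⁴ + 2⁴ = 1 + 625 + 625 + 16 = 1267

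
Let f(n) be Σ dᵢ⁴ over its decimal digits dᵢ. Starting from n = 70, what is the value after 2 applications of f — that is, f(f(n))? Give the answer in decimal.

70 → 7⁴ + 0⁴ = 2401
2401 → 2⁴ + 4⁴ + 0⁴ + 1⁴ = 273

273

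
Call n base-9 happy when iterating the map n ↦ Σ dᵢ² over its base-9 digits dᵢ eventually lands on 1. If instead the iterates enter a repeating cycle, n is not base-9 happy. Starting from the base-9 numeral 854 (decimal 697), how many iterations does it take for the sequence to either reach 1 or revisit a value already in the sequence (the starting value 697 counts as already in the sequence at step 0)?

3

697 = (8,5,4)_9 → 105
105 = (1,2,6)_9 → 41
41 = (4,5)_9 → 41  — 41 repeats.
That took 3 steps.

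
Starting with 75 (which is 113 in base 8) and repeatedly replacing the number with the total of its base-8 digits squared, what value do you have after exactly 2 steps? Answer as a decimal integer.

75 = (1,1,3)_8 → 1² + 1² + 3² = 11
11 = (1,3)_8 → 1² + 3² = 10

10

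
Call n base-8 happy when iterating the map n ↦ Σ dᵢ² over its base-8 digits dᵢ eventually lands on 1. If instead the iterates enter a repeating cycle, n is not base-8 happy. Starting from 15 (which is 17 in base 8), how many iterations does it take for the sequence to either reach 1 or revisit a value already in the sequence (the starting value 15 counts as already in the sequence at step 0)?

6

15 = (1,7)_8 → 1² + 7² = 50
50 = (6,2)_8 → 6² + 2² = 40
40 = (5,0)_8 → 5² + 0² = 25
25 = (3,1)_8 → 3² + 1² = 10
10 = (1,2)_8 → 1² + 2² = 5
5 = (5)_8 → 5² = 25  — 25 repeats.
That took 6 steps.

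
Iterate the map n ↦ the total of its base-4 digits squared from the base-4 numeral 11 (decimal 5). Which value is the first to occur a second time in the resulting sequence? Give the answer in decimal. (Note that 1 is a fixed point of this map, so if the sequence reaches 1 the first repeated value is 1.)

1

5 = (1,1)_4 → 2
2 = (2)_4 → 4
4 = (1,0)_4 → 1  — reached the fixed point 1.
1 → 1, so 1 is the first repeated value.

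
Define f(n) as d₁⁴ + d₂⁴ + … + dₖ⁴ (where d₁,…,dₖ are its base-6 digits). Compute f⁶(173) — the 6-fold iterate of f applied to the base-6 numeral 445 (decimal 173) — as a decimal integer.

978

173 = (4,4,5)_6 → 4⁴ + 4⁴ + 5⁴ = 1137
1137 = (5,1,3,3)_6 → 5⁴ + 1⁴ + 3⁴ + 3⁴ = 788
788 = (3,3,5,2)_6 → 3⁴ + 3⁴ + 5⁴ + 2⁴ = 803
803 = (3,4,1,5)_6 → 3⁴ + 4⁴ + 1⁴ + 5⁴ = 963
963 = (4,2,4,3)_6 → 4⁴ + 2⁴ + 4⁴ + 3⁴ = 609
609 = (2,4,5,3)_6 → 2⁴ + 4⁴ + 5⁴ + 3⁴ = 978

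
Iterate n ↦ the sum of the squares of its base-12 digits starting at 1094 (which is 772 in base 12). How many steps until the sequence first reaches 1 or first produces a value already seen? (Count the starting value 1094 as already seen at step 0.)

1094 = (7,7,2)_12 → 7² + 7² + 2² = 102
102 = (8,6)_12 → 8² + 6² = 100
100 = (8,4)_12 → 8² + 4² = 80
80 = (6,8)_12 → 6² + 8² = 100  — 100 repeats.
That took 4 steps.

4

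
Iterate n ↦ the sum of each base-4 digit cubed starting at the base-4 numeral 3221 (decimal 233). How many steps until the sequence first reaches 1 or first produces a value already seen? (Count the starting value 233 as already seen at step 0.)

233 = (3,2,2,1)_4 → 44
44 = (2,3,0)_4 → 35
35 = (2,0,3)_4 → 35  — 35 repeats.
That took 3 steps.

3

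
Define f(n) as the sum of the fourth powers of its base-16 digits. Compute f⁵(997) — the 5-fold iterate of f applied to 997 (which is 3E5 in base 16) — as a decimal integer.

28658

997 = (3,14,5)_16 → 3⁴ + 14⁴ + 5⁴ = 39122
39122 = (9,8,13,2)_16 → 9⁴ + 8⁴ + 13⁴ + 2⁴ = 39234
39234 = (9,9,4,2)_16 → 9⁴ + 9⁴ + 4⁴ + 2⁴ = 13394
13394 = (3,4,5,2)_16 → 3⁴ + 4⁴ + 5⁴ + 2⁴ = 978
978 = (3,13,2)_16 → 3⁴ + 13⁴ + 2⁴ = 28658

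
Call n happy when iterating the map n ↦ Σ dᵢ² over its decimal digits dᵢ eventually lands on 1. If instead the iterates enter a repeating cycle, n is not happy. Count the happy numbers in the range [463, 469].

2

463: 463 → 61 → 37 → 58 → 89 → 145 → 42 → 20 → 4 → 16 → 37  — not happy
464: 464 → 68 → 100 → 1  — happy
465: 465 → 77 → 98 → 145 → 42 → 20 → 4 → 16 → 37 → 58 → 89 → 145  — not happy
466: 466 → 88 → 128 → 69 → 117 → 51 → 26 → 40 → 16 → 37 → 58 → 89 → 145 → 42 → 20 → 4 → 16  — not happy
467: 467 → 101 → 2 → 4 → 16 → 37 → 58 → 89 → 145 → 42 → 20 → 4  — not happy
468: 468 → 116 → 38 → 73 → 58 → 89 → 145 → 42 → 20 → 4 → 16 → 37 → 58  — not happy
469: 469 → 133 → 19 → 82 → 68 → 100 → 1  — happy
happy: 464, 469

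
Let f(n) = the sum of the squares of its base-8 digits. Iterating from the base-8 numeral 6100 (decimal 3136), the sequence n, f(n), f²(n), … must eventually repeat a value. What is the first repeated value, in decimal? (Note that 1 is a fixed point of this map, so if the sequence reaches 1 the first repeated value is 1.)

3136 = (6,1,0,0)_8 → 6² + 1² + 0² + 0² = 36 + 1 + 0 + 0 = 37
37 = (4,5)_8 → 4² + 5² = 16 + 25 = 41
41 = (5,1)_8 → 5² + 1² = 25 + 1 = 26
26 = (3,2)_8 → 3² + 2² = 9 + 4 = 13
13 = (1,5)_8 → 1² + 5² = 1 + 25 = 26  — 26 already appeared earlier.

26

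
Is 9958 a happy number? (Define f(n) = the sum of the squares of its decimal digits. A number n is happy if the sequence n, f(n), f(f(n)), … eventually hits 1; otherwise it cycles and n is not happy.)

not happy

9958 → 9² + 9² + 5² + 8² = 251
251 → 2² + 5² + 1² = 30
30 → 3² + 0² = 9
9 → 9² = 81
81 → 8² + 1² = 65
65 → 6² + 5² = 61
61 → 6² + 1² = 37
37 → 3² + 7² = 58
58 → 5² + 8² = 89
89 → 8² + 9² = 145
145 → 1² + 4² + 5² = 42
42 → 4² + 2² = 20
20 → 2² + 0² = 4
4 → 4² = 16
16 → 1² + 6² = 37  — 37 already seen; the sequence cycles without reaching 1.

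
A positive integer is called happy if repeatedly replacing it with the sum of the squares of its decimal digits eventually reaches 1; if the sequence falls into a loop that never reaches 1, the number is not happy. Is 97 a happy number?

97 → 130
130 → 10
10 → 1  — reached 1.

happy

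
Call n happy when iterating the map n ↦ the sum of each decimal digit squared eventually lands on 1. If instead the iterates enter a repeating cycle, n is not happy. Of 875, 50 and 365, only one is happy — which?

875: 875 → 138 → 74 → 65 → 61 → 37 → 58 → 89 → 145 → 42 → 20 → 4 → 16 → 37  — repeats 37 (not happy)
50: 50 → 25 → 29 → 85 → 89 → 145 → 42 → 20 → 4 → 16 → 37 → 58 → 89  — repeats 89 (not happy)
365: 365 → 70 → 49 → 97 → 130 → 10 → 1  — reaches 1 (happy)

365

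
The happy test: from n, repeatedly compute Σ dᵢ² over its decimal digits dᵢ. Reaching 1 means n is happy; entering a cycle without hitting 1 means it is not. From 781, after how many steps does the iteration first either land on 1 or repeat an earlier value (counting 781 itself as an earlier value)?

13

781 → 7² + 8² + 1² = 114
114 → 1² + 1² + 4² = 18
18 → 1² + 8² = 65
65 → 6² + 5² = 61
61 → 6² + 1² = 37
37 → 3² + 7² = 58
58 → 5² + 8² = 89
89 → 8² + 9² = 145
145 → 1² + 4² + 5² = 42
42 → 4² + 2² = 20
20 → 2² + 0² = 4
4 → 4² = 16
16 → 1² + 6² = 37  — 37 repeats.
That took 13 steps.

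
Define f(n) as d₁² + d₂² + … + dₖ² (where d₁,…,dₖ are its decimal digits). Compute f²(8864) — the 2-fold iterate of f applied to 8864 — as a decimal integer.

8864 → 180
180 → 65

65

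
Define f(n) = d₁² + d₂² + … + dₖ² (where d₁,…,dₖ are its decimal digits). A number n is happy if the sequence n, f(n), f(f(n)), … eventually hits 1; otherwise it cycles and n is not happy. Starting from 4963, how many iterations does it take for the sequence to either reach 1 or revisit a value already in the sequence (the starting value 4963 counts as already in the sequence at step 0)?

15

4963 → 4² + 9² + 6² + 3² = 142
142 → 1² + 4² + 2² = 21
21 → 2² + 1² = 5
5 → 5² = 25
25 → 2² + 5² = 29
29 → 2² + 9² = 85
85 → 8² + 5² = 89
89 → 8² + 9² = 145
145 → 1² + 4² + 5² = 42
42 → 4² + 2² = 20
20 → 2² + 0² = 4
4 → 4² = 16
16 → 1² + 6² = 37
37 → 3² + 7² = 58
58 → 5² + 8² = 89  — 89 repeats.
That took 15 steps.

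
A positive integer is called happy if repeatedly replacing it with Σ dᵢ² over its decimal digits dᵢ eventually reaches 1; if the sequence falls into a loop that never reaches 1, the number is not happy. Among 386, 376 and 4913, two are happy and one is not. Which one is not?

4913

386: 386 → 109 → 82 → 68 → 100 → 1  — reaches 1 (happy)
376: 376 → 94 → 97 → 130 → 10 → 1  — reaches 1 (happy)
4913: 4913 → 107 → 50 → 25 → 29 → 85 → 89 → 145 → 42 → 20 → 4 → 16 → 37 → 58 → 89  — repeats 89 (not happy)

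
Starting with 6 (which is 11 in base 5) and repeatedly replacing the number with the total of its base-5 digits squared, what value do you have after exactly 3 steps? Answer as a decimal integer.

6 = (1,1)_5 → 1² + 1² = 2
2 = (2)_5 → 2² = 4
4 = (4)_5 → 4² = 16

16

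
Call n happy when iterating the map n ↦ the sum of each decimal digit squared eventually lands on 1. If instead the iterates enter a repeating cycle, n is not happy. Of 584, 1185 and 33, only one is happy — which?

584: 584 → 105 → 26 → 40 → 16 → 37 → 58 → 89 → 145 → 42 → 20 → 4 → 16  — repeats 16 (not happy)
1185: 1185 → 91 → 82 → 68 → 100 → 1  — reaches 1 (happy)
33: 33 → 18 → 65 → 61 → 37 → 58 → 89 → 145 → 42 → 20 → 4 → 16 → 37  — repeats 37 (not happy)

1185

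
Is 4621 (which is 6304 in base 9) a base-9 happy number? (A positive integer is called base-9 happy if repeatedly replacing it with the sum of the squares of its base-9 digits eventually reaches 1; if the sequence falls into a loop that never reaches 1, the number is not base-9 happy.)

not base-9 happy

4621 = (6,3,0,4)_9 → 6² + 3² + 0² + 4² = 61
61 = (6,7)_9 → 6² + 7² = 85
85 = (1,0,4)_9 → 1² + 0² + 4² = 17
17 = (1,8)_9 → 1² + 8² = 65
65 = (7,2)_9 → 7² + 2² = 53
53 = (5,8)_9 → 5² + 8² = 89
89 = (1,0,8)_9 → 1² + 0² + 8² = 65  — 65 already seen; the sequence cycles without reaching 1.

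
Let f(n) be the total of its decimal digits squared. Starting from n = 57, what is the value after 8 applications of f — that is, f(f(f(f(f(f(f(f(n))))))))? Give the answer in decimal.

57 → 5² + 7² = 74
74 → 7² + 4² = 65
65 → 6² + 5² = 61
61 → 6² + 1² = 37
37 → 3² + 7² = 58
58 → 5² + 8² = 89
89 → 8² + 9² = 145
145 → 1² + 4² + 5² = 42

42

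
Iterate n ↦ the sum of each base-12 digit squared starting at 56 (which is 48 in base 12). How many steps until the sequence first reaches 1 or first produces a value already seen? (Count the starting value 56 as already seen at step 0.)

56 = (4,8)_12 → 4² + 8² = 80
80 = (6,8)_12 → 6² + 8² = 100
100 = (8,4)_12 → 8² + 4² = 80  — 80 repeats.
That took 3 steps.

3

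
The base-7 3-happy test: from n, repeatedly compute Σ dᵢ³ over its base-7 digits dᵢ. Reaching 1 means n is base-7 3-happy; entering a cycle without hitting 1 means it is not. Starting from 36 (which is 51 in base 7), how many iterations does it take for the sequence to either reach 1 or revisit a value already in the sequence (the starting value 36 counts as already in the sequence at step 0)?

3

36 = (5,1)_7 → 5³ + 1³ = 125 + 1 = 126
126 = (2,4,0)_7 → 2³ + 4³ + 0³ = 8 + 64 + 0 = 72
72 = (1,3,2)_7 → 1³ + 3³ + 2³ = 1 + 27 + 8 = 36  — 36 repeats.
That took 3 steps.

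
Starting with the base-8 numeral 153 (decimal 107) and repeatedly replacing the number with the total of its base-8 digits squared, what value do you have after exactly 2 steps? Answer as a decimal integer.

25

107 = (1,5,3)_8 → 35
35 = (4,3)_8 → 25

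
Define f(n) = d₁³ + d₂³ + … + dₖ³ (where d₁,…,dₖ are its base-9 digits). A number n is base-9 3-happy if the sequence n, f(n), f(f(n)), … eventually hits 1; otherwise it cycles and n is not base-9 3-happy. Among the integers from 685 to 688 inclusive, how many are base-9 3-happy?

1

685: 685 → 577 → 345 → 99 → 9 → 1  (reaches 1)
686: 686 → 584 → 856 → 128 → 134 → 638 → 1198 → 470 → 476 → 980 → 540 → 432 → 152 → 856  (repeats 856)
687: 687 → 603 → 407 → 133 → 469 → 469  (repeats 469)
688: 688 → 640 → 856 → 128 → 134 → 638 → 1198 → 470 → 476 → 980 → 540 → 432 → 152 → 856  (repeats 856)
base-9 3-happy: 685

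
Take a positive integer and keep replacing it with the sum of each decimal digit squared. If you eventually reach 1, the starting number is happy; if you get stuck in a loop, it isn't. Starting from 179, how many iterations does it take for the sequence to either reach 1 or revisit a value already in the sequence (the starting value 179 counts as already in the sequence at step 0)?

12

179 → 1² + 7² + 9² = 1 + 49 + 81 = 131
131 → 1² + 3² + 1² = 1 + 9 + 1 = 11
11 → 1² + 1² = 1 + 1 = 2
2 → 2² = 4
4 → 4² = 16
16 → 1² + 6² = 1 + 36 = 37
37 → 3² + 7² = 9 + 49 = 58
58 → 5² + 8² = 25 + 64 = 89
89 → 8² + 9² = 64 + 81 = 145
145 → 1² + 4² + 5² = 1 + 16 + 25 = 42
42 → 4² + 2² = 16 + 4 = 20
20 → 2² + 0² = 4 + 0 = 4  — 4 repeats.
That took 12 steps.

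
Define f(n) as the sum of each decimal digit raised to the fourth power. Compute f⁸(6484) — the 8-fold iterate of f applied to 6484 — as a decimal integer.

6484 → 6⁴ + 4⁴ + 8⁴ + 4⁴ = 5904
5904 → 5⁴ + 9⁴ + 0⁴ + 4⁴ = 7442
7442 → 7⁴ + 4⁴ + 4⁴ + 2⁴ = 2929
2929 → 2⁴ + 9⁴ + 2⁴ + 9⁴ = 13154
13154 → 1⁴ + 3⁴ + 1⁴ + 5⁴ + 4⁴ = 964
964 → 9⁴ + 6⁴ + 4⁴ = 8113
8113 → 8⁴ + 1⁴ + 1⁴ + 3⁴ = 4179
4179 → 4⁴ + 1⁴ + 7⁴ + 9⁴ = 9219

9219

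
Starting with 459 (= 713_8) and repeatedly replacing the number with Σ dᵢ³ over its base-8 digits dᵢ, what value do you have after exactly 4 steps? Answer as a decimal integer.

459 = (7,1,3)_8 → 371
371 = (5,6,3)_8 → 368
368 = (5,6,0)_8 → 341
341 = (5,2,5)_8 → 258

258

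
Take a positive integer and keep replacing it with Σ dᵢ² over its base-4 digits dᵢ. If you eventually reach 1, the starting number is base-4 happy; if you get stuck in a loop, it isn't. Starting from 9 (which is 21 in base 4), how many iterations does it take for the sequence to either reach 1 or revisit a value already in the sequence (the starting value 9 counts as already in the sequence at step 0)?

4

9 = (2,1)_4 → 2² + 1² = 5
5 = (1,1)_4 → 1² + 1² = 2
2 = (2)_4 → 2² = 4
4 = (1,0)_4 → 1² + 0² = 1  — reached 1.
That took 4 steps.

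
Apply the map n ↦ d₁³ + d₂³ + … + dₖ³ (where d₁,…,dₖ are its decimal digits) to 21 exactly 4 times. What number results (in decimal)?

21 → 9
9 → 729
729 → 1080
1080 → 513

513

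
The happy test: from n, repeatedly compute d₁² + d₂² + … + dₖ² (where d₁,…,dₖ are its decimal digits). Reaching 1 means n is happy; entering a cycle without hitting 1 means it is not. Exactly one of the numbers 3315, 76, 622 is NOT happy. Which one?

3315: 3315 → 44 → 32 → 13 → 10 → 1  — reaches 1 (happy)
76: 76 → 85 → 89 → 145 → 42 → 20 → 4 → 16 → 37 → 58 → 89  — repeats 89 (not happy)
622: 622 → 44 → 32 → 13 → 10 → 1  — reaches 1 (happy)

76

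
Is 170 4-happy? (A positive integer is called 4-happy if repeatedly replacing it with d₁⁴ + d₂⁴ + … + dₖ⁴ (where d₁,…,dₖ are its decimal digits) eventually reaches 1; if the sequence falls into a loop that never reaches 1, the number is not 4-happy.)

170 → 1⁴ + 7⁴ + 0⁴ = 2402
2402 → 2⁴ + 4⁴ + 0⁴ + 2⁴ = 288
288 → 2⁴ + 8⁴ + 8⁴ = 8208
8208 → 8⁴ + 2⁴ + 0⁴ + 8⁴ = 8208  — 8208 already seen; the sequence cycles without reaching 1.

not 4-happy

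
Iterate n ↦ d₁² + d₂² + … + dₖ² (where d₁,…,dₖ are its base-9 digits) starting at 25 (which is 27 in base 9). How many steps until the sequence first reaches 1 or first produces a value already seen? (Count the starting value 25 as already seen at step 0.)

25 = (2,7)_9 → 2² + 7² = 53
53 = (5,8)_9 → 5² + 8² = 89
89 = (1,0,8)_9 → 1² + 0² + 8² = 65
65 = (7,2)_9 → 7² + 2² = 53  — 53 repeats.
That took 4 steps.

4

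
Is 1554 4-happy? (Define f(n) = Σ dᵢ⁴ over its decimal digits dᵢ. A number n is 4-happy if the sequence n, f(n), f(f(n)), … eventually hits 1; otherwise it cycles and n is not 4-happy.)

not 4-happy

1554 → 1⁴ + 5⁴ + 5⁴ + 4⁴ = 1 + 625 + 625 + 256 = 1507
1507 → 1⁴ + 5⁴ + 0⁴ + 7⁴ = 1 + 625 + 0 + 2401 = 3027
3027 → 3⁴ + 0⁴ + 2⁴ + 7⁴ = 81 + 0 + 16 + 2401 = 2498
2498 → 2⁴ + 4⁴ + 9⁴ + 8⁴ = 16 + 256 + 6561 + 4096 = 10929
10929 → 1⁴ + 0⁴ + 9⁴ + 2⁴ + 9⁴ = 1 + 0 + 6561 + 16 + 6561 = 13139
13139 → 1⁴ + 3⁴ + 1⁴ + 3⁴ + 9⁴ = 1 + 81 + 1 + 81 + 6561 = 6725
6725 → 6⁴ + 7⁴ + 2⁴ + 5⁴ = 1296 + 2401 + 16 + 625 = 4338
4338 → 4⁴ + 3⁴ + 3⁴ + 8⁴ = 256 + 81 + 81 + 4096 = 4514
4514 → 4⁴ + 5⁴ + 1⁴ + 4⁴ = 256 + 625 + 1 + 256 = 1138
1138 → 1⁴ + 1⁴ + 3⁴ + 8⁴ = 1 + 1 + 81 + 4096 = 4179
4179 → 4⁴ + 1⁴ + 7⁴ + 9⁴ = 256 + 1 + 2401 + 6561 = 9219
9219 → 9⁴ + 2⁴ + 1⁴ + 9⁴ = 6561 + 16 + 1 + 6561 = 13139  — 13139 already seen; the sequence cycles without reaching 1.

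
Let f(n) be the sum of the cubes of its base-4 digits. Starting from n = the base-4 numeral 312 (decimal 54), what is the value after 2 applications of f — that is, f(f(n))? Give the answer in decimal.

54 = (3,1,2)_4 → 3³ + 1³ + 2³ = 27 + 1 + 8 = 36
36 = (2,1,0)_4 → 2³ + 1³ + 0³ = 8 + 1 + 0 = 9

9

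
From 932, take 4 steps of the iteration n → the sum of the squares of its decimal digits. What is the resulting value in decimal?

10

932 → 9² + 3² + 2² = 81 + 9 + 4 = 94
94 → 9² + 4² = 81 + 16 = 97
97 → 9² + 7² = 81 + 49 = 130
130 → 1² + 3² + 0² = 1 + 9 + 0 = 10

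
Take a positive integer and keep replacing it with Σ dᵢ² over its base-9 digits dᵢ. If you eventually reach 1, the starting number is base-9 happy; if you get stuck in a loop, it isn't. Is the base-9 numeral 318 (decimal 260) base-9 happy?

260 = (3,1,8)_9 → 3² + 1² + 8² = 9 + 1 + 64 = 74
74 = (8,2)_9 → 8² + 2² = 64 + 4 = 68
68 = (7,5)_9 → 7² + 5² = 49 + 25 = 74  — 74 already seen; the sequence cycles without reaching 1.

not base-9 happy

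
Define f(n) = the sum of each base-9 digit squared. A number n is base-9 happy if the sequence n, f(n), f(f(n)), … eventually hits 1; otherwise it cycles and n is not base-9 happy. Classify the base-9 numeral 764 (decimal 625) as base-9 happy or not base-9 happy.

625 = (7,6,4)_9 → 7² + 6² + 4² = 101
101 = (1,2,2)_9 → 1² + 2² + 2² = 9
9 = (1,0)_9 → 1² + 0² = 1  — reached 1.

base-9 happy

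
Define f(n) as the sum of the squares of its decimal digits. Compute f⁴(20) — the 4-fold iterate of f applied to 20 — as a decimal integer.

20 → 4
4 → 16
16 → 37
37 → 58

58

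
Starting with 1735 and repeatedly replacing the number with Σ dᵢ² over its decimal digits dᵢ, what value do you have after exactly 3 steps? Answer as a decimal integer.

1735 → 1² + 7² + 3² + 5² = 84
84 → 8² + 4² = 80
80 → 8² + 0² = 64

64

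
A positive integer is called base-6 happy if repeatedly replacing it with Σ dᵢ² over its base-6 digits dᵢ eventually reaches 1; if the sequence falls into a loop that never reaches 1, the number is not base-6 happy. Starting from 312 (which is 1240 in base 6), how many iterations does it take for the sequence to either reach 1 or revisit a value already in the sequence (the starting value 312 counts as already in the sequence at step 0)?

312 = (1,2,4,0)_6 → 21
21 = (3,3)_6 → 18
18 = (3,0)_6 → 9
9 = (1,3)_6 → 10
10 = (1,4)_6 → 17
17 = (2,5)_6 → 29
29 = (4,5)_6 → 41
41 = (1,0,5)_6 → 26
26 = (4,2)_6 → 20
20 = (3,2)_6 → 13
13 = (2,1)_6 → 5
5 = (5)_6 → 25
25 = (4,1)_6 → 17  — 17 repeats.
That took 13 steps.

13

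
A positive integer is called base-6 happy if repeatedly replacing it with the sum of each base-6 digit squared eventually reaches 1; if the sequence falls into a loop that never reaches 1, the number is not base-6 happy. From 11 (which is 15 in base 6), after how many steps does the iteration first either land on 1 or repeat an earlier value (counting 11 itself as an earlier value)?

9

11 = (1,5)_6 → 26
26 = (4,2)_6 → 20
20 = (3,2)_6 → 13
13 = (2,1)_6 → 5
5 = (5)_6 → 25
25 = (4,1)_6 → 17
17 = (2,5)_6 → 29
29 = (4,5)_6 → 41
41 = (1,0,5)_6 → 26  — 26 repeats.
That took 9 steps.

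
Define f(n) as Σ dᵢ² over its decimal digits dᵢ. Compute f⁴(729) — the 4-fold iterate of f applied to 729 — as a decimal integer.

729 → 134
134 → 26
26 → 40
40 → 16

16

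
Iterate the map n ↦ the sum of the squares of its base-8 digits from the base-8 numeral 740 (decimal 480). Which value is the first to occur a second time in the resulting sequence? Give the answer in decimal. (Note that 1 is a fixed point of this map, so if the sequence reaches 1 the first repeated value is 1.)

480 = (7,4,0)_8 → 7² + 4² + 0² = 49 + 16 + 0 = 65
65 = (1,0,1)_8 → 1² + 0² + 1² = 1 + 0 + 1 = 2
2 = (2)_8 → 2² = 4
4 = (4)_8 → 4² = 16
16 = (2,0)_8 → 2² + 0² = 4 + 0 = 4  — 4 already appeared earlier.

4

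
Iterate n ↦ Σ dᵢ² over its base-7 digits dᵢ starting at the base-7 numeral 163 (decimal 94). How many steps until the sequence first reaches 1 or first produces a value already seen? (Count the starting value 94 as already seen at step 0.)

4

94 = (1,6,3)_7 → 1² + 6² + 3² = 46
46 = (6,4)_7 → 6² + 4² = 52
52 = (1,0,3)_7 → 1² + 0² + 3² = 10
10 = (1,3)_7 → 1² + 3² = 10  — 10 repeats.
That took 4 steps.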